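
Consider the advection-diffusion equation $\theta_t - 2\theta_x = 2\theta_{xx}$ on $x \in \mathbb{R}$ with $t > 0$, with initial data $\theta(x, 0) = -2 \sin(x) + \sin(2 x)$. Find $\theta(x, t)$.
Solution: Change to a moving frame: let $\eta = x + 2t$, $\sigma = t$ and write $\theta(x,t) = u(\eta,\sigma)$.
By the chain rule $\theta_t = u_{\sigma} + 2u_{\eta}$, $\theta_x = u_{\eta}$, $\theta_{xx} = u_{\eta\eta}$.
Then $\theta_t - 2\theta_x = u_{\sigma}$: the advection term cancels and the PDE becomes the heat equation $u_{\sigma} = 2u_{\eta\eta}$ on $\eta \in \mathbb{R}$.
Initial data: $u(\eta,0) = \theta(\eta,0) = -2 \sin(\eta) + \sin(2 \eta)$.
On $\eta \in \mathbb{R}$ each mode satisfies $(\sin(n\eta))'' = -n^2 \sin(n\eta)$, so $e^{-2n^2\sigma} \sin(n\eta)$ solves the heat equation; by superposition $u(\eta,\sigma) = \sum c_n e^{-2n^2\sigma} \sin(n\eta)$.
Reading off the coefficients: $c_1=-2, c_2=1$, so $u(\eta,\sigma) = -2 e^{-2 \sigma} \sin(\eta) + e^{-8 \sigma} \sin(2 \eta)$.
Substituting back $\eta = x + 2t$, $\sigma = t$: $\theta(x,t) = u(x + 2t, t)$.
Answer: $\theta(x, t) = -2 e^{-2 t} \sin(2 t + x) + e^{-8 t} \sin(4 t + 2 x)$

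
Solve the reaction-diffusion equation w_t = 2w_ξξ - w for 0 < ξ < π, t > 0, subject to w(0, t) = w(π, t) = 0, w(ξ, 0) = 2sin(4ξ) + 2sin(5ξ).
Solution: Substitute w = exp(-t)u, i.e. u = exp(t)w.
By the product rule, w_t = exp(-t)(u_t - u), w_ξξ = exp(-t)u_ξξ.
Substituting into the PDE and dividing by exp(-t): u_t - u = 2u_ξξ - u.
The lower-order terms cancel, leaving the standard heat equation u_t = 2u_ξξ.
Initial data for u: u(ξ,0) = w(ξ,0) = 2sin(4ξ) + 2sin(5ξ). The boundary conditions carry over: u(0,t) = u(π,t) = 0.
Solve for u:
  Using separation of variables u = X(ξ)T(t):
  Eigenfunctions: sin(nξ), n = 1, 2, 3, ...
  General solution: u(ξ, t) = Σ c_n sin(nξ) exp(-2n² t)
  Matching u(ξ,0) = 2sin(4ξ) + 2sin(5ξ) term by term: c_4=2, c_5=2.
Hence u(ξ,t) = 2exp(-32t)sin(4ξ) + 2exp(-50t)sin(5ξ).
Transform back: w(ξ,t) = exp(-t)u(ξ,t).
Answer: w(ξ, t) = 2exp(-33t)sin(4ξ) + 2exp(-51t)sin(5ξ)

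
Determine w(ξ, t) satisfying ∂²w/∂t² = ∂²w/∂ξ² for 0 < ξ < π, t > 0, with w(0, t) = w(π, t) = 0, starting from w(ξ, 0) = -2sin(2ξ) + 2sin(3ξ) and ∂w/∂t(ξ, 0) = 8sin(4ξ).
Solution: Separating variables: w = Σ [A_n cos(ω_n t) + B_n sin(ω_n t)] sin(nξ), ω_n = n. From ICs (B_n = velocity coefficient / ω_n): A_2=-2, A_3=2, B_4=2.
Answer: w(ξ, t) = 2sin(4t)sin(4ξ) - 2sin(2ξ)cos(2t) + 2sin(3ξ)cos(3t)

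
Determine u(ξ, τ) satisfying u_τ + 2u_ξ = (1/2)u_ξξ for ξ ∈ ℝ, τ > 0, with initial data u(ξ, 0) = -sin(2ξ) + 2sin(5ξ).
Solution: Change to a moving frame: let η = ξ - 2τ, σ = τ and write u(ξ,τ) = w(η,σ).
By the chain rule u_τ = w_σ - 2w_η, u_ξ = w_η, u_ξξ = w_ηη.
Then u_τ + 2u_ξ = w_σ: the advection term cancels and the PDE becomes the heat equation w_σ = (1/2)w_ηη on η ∈ ℝ.
Initial data: w(η,0) = u(η,0) = -sin(2η) + 2sin(5η).
On η ∈ ℝ each mode satisfies (sin(nη))″ = -n² sin(nη), so exp(-n²σ/2) sin(nη) solves the heat equation; by superposition w(η,σ) = Σ c_n exp(-n²σ/2) sin(nη).
Reading off the coefficients: c_2=-1, c_5=2, so w(η,σ) = -exp(-2σ)sin(2η) + 2exp(-25σ/2)sin(5η).
Substituting back η = ξ - 2τ, σ = τ: u(ξ,τ) = w(ξ - 2τ, τ).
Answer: u(ξ, τ) = -exp(-2τ)sin(2ξ - 4τ) + 2exp(-25τ/2)sin(5ξ - 10τ)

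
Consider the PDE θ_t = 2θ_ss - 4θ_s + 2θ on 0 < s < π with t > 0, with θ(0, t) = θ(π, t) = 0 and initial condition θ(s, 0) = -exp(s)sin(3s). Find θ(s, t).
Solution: Substitute θ = exp(s)u, i.e. u = exp(-s)θ.
By the product rule, θ_s = exp(s)(u_s + u), θ_ss = exp(s)(u_ss + 2u_s + u), θ_t = exp(s)u_t.
Substituting into the PDE and dividing by exp(s): u_t = 2(u_ss + 2u_s + u) - 4(u_s + u) + 2u.
The lower-order terms cancel, leaving the standard heat equation u_t = 2u_ss.
Initial data for u: u(s,0) = exp(-s)θ(s,0) = -sin(3s). The boundary conditions carry over: u(0,t) = u(π,t) = 0.
Solve for u:
  Using separation of variables u = X(s)G(t):
  Eigenfunctions: sin(ns), n = 1, 2, 3, ...
  General solution: u(s, t) = Σ c_n sin(ns) exp(-2n² t)
  Matching u(s,0) = -sin(3s) term by term: c_3=-1.
Hence u(s,t) = -exp(-18t)sin(3s).
Transform back: θ(s,t) = exp(s)u(s,t).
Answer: θ(s, t) = -exp(s)exp(-18t)sin(3s)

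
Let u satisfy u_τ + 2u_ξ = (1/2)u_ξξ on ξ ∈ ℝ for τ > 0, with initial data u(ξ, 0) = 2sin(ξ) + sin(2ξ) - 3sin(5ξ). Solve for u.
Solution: Moving frame: η = ξ - 2τ, σ = τ, u = w(η,σ), so u_τ = w_σ - 2w_η and u_ξξ = w_ηη.
Hence u_τ + 2u_ξ = w_σ and the PDE becomes the heat equation w_σ = (1/2)w_ηη on η ∈ ℝ.
Initial data: w(η,0) = u(η,0) = 2sin(η) + sin(2η) - 3sin(5η). Each mode sin(nη) decays as exp(-n²σ/2) on ℝ, so w(η,σ) = Σ c_n exp(-n²σ/2) sin(nη) with c_1=2, c_2=1, c_5=-3: w(η,σ) = exp(-2σ)sin(2η) + 2exp(-σ/2)sin(η) - 3exp(-25σ/2)sin(5η).
Substituting back: u(ξ,τ) = w(ξ - 2τ, τ).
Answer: u(ξ, τ) = exp(-2τ)sin(2ξ - 4τ) + 2exp(-τ/2)sin(ξ - 2τ) - 3exp(-25τ/2)sin(5ξ - 10τ)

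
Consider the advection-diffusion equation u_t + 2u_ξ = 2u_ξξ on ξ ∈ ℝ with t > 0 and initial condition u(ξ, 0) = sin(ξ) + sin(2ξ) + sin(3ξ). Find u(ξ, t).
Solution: Moving frame: η = ξ - 2t, σ = t, u = w(η,σ), so u_t = w_σ - 2w_η and u_ξξ = w_ηη.
Hence u_t + 2u_ξ = w_σ and the PDE becomes the heat equation w_σ = 2w_ηη on η ∈ ℝ.
Initial data: w(η,0) = u(η,0) = sin(η) + sin(2η) + sin(3η). Each mode sin(nη) decays as exp(-2n²σ) on ℝ, so w(η,σ) = Σ c_n exp(-2n²σ) sin(nη) with c_1=1, c_2=1, c_3=1: w(η,σ) = exp(-2σ)sin(η) + exp(-8σ)sin(2η) + exp(-18σ)sin(3η).
Substituting back: u(ξ,t) = w(ξ - 2t, t).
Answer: u(ξ, t) = -exp(-2t)sin(2t - ξ) - exp(-8t)sin(4t - 2ξ) - exp(-18t)sin(6t - 3ξ)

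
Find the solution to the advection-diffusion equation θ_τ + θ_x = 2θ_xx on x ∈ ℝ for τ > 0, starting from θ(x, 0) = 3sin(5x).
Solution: Change to a moving frame: let η = x - τ, σ = τ and write θ(x,τ) = u(η,σ).
By the chain rule θ_τ = u_σ - u_η, θ_x = u_η, θ_xx = u_ηη.
Then θ_τ + θ_x = u_σ: the advection term cancels and the PDE becomes the heat equation u_σ = 2u_ηη on η ∈ ℝ.
Initial data: u(η,0) = θ(η,0) = 3sin(5η).
On η ∈ ℝ each mode satisfies (sin(nη))″ = -n² sin(nη), so exp(-2n²σ) sin(nη) solves the heat equation; by superposition u(η,σ) = Σ c_n exp(-2n²σ) sin(nη).
Reading off the coefficients: c_5=3, so u(η,σ) = 3exp(-50σ)sin(5η).
Substituting back η = x - τ, σ = τ: θ(x,τ) = u(x - τ, τ).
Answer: θ(x, τ) = 3exp(-50τ)sin(5x - 5τ)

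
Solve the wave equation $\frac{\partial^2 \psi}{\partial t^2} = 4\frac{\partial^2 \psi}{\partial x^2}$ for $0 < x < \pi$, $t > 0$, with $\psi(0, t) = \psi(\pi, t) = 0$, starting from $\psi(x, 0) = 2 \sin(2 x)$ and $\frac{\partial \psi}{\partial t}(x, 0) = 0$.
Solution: Using separation of variables $\psi = X(x)T(t)$:
Eigenfunctions: $\sin(nx)$, $n = 1, 2, 3, \ldots$
General solution: $\psi(x, t) = \sum [A_n \cos(2n t) + B_n \sin(2n t)] \sin(nx)$
From $\psi(x,0) = 2 \sin(2 x)$: $A_2=2$. From $\psi_t(x,0) = 0$: all $B_n = 0$.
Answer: $\psi(x, t) = 2 \sin(2 x) \cos(4 t)$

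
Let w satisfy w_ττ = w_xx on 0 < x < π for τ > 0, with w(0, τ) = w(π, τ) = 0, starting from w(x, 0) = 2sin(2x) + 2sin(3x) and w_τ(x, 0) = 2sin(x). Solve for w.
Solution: Using separation of variables w = X(x)T(τ):
Eigenfunctions: sin(nx), n = 1, 2, 3, ...
General solution: w(x, τ) = Σ [A_n cos(n τ) + B_n sin(n τ)] sin(nx)
From w(x,0) = 2sin(2x) + 2sin(3x): A_2=2, A_3=2. From w_τ(x,0) = 2sin(x), using w_τ(x,0) = Σ ω_n B_n sin(nx) with ω_n = n: B_1 = 2/1 = 2.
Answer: w(x, τ) = 2sin(x)sin(τ) + 2sin(2x)cos(2τ) + 2sin(3x)cos(3τ)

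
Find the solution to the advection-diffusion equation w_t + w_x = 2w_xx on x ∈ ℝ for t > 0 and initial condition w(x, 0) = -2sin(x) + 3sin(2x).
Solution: Change to a moving frame: let η = x - t, σ = t and write w(x,t) = u(η,σ).
By the chain rule w_t = u_σ - u_η, w_x = u_η, w_xx = u_ηη.
Then w_t + w_x = u_σ: the advection term cancels and the PDE becomes the heat equation u_σ = 2u_ηη on η ∈ ℝ.
Initial data: u(η,0) = w(η,0) = -2sin(η) + 3sin(2η).
On η ∈ ℝ each mode satisfies (sin(nη))″ = -n² sin(nη), so exp(-2n²σ) sin(nη) solves the heat equation; by superposition u(η,σ) = Σ c_n exp(-2n²σ) sin(nη).
Reading off the coefficients: c_1=-2, c_2=3, so u(η,σ) = -2exp(-2σ)sin(η) + 3exp(-8σ)sin(2η).
Substituting back η = x - t, σ = t: w(x,t) = u(x - t, t).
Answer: w(x, t) = 2exp(-2t)sin(t - x) - 3exp(-8t)sin(2t - 2x)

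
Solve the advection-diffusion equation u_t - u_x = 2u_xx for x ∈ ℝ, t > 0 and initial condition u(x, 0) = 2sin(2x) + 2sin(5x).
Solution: Moving frame: η = x + t, σ = t, u = w(η,σ), so u_t = w_σ + w_η and u_xx = w_ηη.
Hence u_t - u_x = w_σ and the PDE becomes the heat equation w_σ = 2w_ηη on η ∈ ℝ.
Initial data: w(η,0) = u(η,0) = 2sin(2η) + 2sin(5η). Each mode sin(nη) decays as exp(-2n²σ) on ℝ, so w(η,σ) = Σ c_n exp(-2n²σ) sin(nη) with c_2=2, c_5=2: w(η,σ) = 2exp(-8σ)sin(2η) + 2exp(-50σ)sin(5η).
Substituting back: u(x,t) = w(x + t, t).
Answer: u(x, t) = 2exp(-8t)sin(2t + 2x) + 2exp(-50t)sin(5t + 5x)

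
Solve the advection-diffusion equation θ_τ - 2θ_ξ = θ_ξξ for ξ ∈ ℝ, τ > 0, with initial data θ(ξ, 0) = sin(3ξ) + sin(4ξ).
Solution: Change to a moving frame: let η = ξ + 2τ, σ = τ and write θ(ξ,τ) = u(η,σ).
By the chain rule θ_τ = u_σ + 2u_η, θ_ξ = u_η, θ_ξξ = u_ηη.
Then θ_τ - 2θ_ξ = u_σ: the advection term cancels and the PDE becomes the heat equation u_σ = u_ηη on η ∈ ℝ.
Initial data: u(η,0) = θ(η,0) = sin(3η) + sin(4η).
On η ∈ ℝ each mode satisfies (sin(nη))″ = -n² sin(nη), so exp(-n²σ) sin(nη) solves the heat equation; by superposition u(η,σ) = Σ c_n exp(-n²σ) sin(nη).
Reading off the coefficients: c_3=1, c_4=1, so u(η,σ) = exp(-9σ)sin(3η) + exp(-16σ)sin(4η).
Substituting back η = ξ + 2τ, σ = τ: θ(ξ,τ) = u(ξ + 2τ, τ).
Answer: θ(ξ, τ) = exp(-9τ)sin(3ξ + 6τ) + exp(-16τ)sin(4ξ + 8τ)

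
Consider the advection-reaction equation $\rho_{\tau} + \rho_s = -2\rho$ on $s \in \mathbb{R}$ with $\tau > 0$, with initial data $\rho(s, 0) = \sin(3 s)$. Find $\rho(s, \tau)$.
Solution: Substitute $\rho = e^{-2\tau}u$, i.e. $u = e^{2\tau}\rho$.
By the product rule, $\rho_{\tau} = e^{-2\tau}(u_{\tau} - 2u)$, $\rho_s = e^{-2\tau}u_s$.
Substituting into the PDE and dividing by $e^{-2\tau}$: $u_{\tau} - 2u + u_s = -2u$.
The lower-order terms cancel, leaving the standard advection equation $u_{\tau} + u_s = 0$.
Initial data for $u$: $u(s,0) = \rho(s,0) = \sin(3 s)$.
Solve for $u$:
  By method of characteristics (waves move right with speed 1):
  Along characteristics $s - \tau =$ const, $u$ is constant, so $u(s,\tau) = f(s - \tau)$ with $f = u( \cdot , 0)$.
Hence $u(s,\tau) = \sin(3 s - 3 \tau)$.
Transform back: $\rho(s,\tau) = e^{-2\tau}u(s,\tau)$.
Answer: $\rho(s, \tau) = - e^{-2 \tau} \sin(3 \tau - 3 s)$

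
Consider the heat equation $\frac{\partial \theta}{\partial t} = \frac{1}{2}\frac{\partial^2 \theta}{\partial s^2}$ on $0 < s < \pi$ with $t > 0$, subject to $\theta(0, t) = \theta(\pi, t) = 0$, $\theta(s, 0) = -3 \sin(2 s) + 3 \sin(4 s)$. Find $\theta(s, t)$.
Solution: Separating variables: $\theta = \sum c_n e^{-n^2t/2} \sin(ns)$. From $\theta(s,0) = -3 \sin(2 s) + 3 \sin(4 s)$: $c_2=-3, c_4=3$.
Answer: $\theta(s, t) = -3 e^{-2 t} \sin(2 s) + 3 e^{-8 t} \sin(4 s)$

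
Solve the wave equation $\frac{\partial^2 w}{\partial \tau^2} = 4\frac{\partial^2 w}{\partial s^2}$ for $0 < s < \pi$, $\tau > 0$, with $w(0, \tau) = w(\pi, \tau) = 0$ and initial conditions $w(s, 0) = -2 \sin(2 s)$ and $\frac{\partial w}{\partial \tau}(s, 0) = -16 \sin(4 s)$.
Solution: Separating variables: $w = \sum [A_n \cos(\omega_n \tau) + B_n \sin(\omega_n \tau)] \sin(ns)$, $\omega_n = 2n$. From ICs ($B_n$ = velocity coefficient / $\omega_n$): $A_2=-2, B_4=-2$.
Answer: $w(s, \tau) = -2 \sin(8 \tau) \sin(4 s) - 2 \sin(2 s) \cos(4 \tau)$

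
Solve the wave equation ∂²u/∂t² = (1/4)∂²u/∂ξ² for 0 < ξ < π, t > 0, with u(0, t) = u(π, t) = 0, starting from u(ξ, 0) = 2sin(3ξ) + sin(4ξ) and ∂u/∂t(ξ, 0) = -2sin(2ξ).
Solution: Using separation of variables u = X(ξ)T(t):
Eigenfunctions: sin(nξ), n = 1, 2, 3, ...
General solution: u(ξ, t) = Σ [A_n cos(n t/2) + B_n sin(n t/2)] sin(nξ)
From u(ξ,0) = 2sin(3ξ) + sin(4ξ): A_3=2, A_4=1. From u_t(ξ,0) = -2sin(2ξ), using u_t(ξ,0) = Σ ω_n B_n sin(nξ) with ω_n = n/2: B_2 = (-2)/1 = -2.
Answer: u(ξ, t) = -2sin(t)sin(2ξ) + 2sin(3ξ)cos(3t/2) + sin(4ξ)cos(2t)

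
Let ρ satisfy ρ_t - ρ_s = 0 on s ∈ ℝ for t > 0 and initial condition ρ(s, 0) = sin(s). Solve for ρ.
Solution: By method of characteristics (waves move left with speed 1):
Along characteristics s + t = const, ρ is constant, so ρ(s,t) = f(s + t) with f = ρ(·, 0).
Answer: ρ(s, t) = sin(s + t)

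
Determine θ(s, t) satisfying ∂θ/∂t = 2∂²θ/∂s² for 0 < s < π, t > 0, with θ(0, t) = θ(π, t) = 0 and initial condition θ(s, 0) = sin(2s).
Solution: Separating variables: θ = Σ c_n exp(-2n²t) sin(ns). From θ(s,0) = sin(2s): c_2=1.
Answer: θ(s, t) = exp(-8t)sin(2s)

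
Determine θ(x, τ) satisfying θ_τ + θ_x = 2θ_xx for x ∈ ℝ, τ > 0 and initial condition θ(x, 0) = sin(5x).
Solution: Change to a moving frame: let η = x - τ, σ = τ and write θ(x,τ) = u(η,σ).
By the chain rule θ_τ = u_σ - u_η, θ_x = u_η, θ_xx = u_ηη.
Then θ_τ + θ_x = u_σ: the advection term cancels and the PDE becomes the heat equation u_σ = 2u_ηη on η ∈ ℝ.
Initial data: u(η,0) = θ(η,0) = sin(5η).
On η ∈ ℝ each mode satisfies (sin(nη))″ = -n² sin(nη), so exp(-2n²σ) sin(nη) solves the heat equation; by superposition u(η,σ) = Σ c_n exp(-2n²σ) sin(nη).
Reading off the coefficients: c_5=1, so u(η,σ) = exp(-50σ)sin(5η).
Substituting back η = x - τ, σ = τ: θ(x,τ) = u(x - τ, τ).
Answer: θ(x, τ) = exp(-50τ)sin(5x - 5τ)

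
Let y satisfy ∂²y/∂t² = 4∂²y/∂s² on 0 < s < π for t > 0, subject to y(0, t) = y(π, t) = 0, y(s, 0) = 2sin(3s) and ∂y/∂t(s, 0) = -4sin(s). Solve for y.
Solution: Separating variables: y = Σ [A_n cos(ω_n t) + B_n sin(ω_n t)] sin(ns), ω_n = 2n. From ICs (B_n = velocity coefficient / ω_n): A_3=2, B_1=-2.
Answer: y(s, t) = -2sin(s)sin(2t) + 2sin(3s)cos(6t)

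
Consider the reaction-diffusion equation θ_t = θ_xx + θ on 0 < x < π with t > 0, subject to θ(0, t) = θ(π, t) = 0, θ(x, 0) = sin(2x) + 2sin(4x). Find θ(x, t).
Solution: Substitute θ = exp(t)u.
Then θ_t = exp(t)(u_t + u), θ_xx = exp(t)u_xx; substituting and dividing by exp(t), the lower-order terms cancel: u_t = u_xx (standard heat equation).
Data for u: u(x,0) = θ(x,0) = sin(2x) + 2sin(4x). The boundary conditions carry over: u(0,t) = u(π,t) = 0.
Separating variables: u = Σ c_n exp(-n²t) sin(nx). From u(x,0) = sin(2x) + 2sin(4x): c_2=1, c_4=2.
So u(x,t) = exp(-4t)sin(2x) + 2exp(-16t)sin(4x), and θ(x,t) = exp(t)u(x,t).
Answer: θ(x, t) = exp(-3t)sin(2x) + 2exp(-15t)sin(4x)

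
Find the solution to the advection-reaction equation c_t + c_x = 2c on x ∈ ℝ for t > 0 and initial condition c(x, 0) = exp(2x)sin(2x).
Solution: Substitute c = exp(2x)u, i.e. u = exp(-2x)c.
By the product rule, c_x = exp(2x)(u_x + 2u), c_t = exp(2x)u_t.
Substituting into the PDE and dividing by exp(2x): u_t + (u_x + 2u) = 2u.
The lower-order terms cancel, leaving the standard advection equation u_t + u_x = 0.
Initial data for u: u(x,0) = exp(-2x)c(x,0) = sin(2x).
Solve for u:
  By method of characteristics (waves move right with speed 1):
  Along characteristics x - t = const, u is constant, so u(x,t) = f(x - t) with f = u(·, 0).
Hence u(x,t) = -sin(2t - 2x).
Transform back: c(x,t) = exp(2x)u(x,t).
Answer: c(x, t) = -exp(2x)sin(2t - 2x)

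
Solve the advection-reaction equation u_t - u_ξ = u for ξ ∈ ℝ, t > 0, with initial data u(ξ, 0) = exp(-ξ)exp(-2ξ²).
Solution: Substitute u = exp(-ξ)w.
Then u_ξ = exp(-ξ)(w_ξ - w), u_t = exp(-ξ)w_t; substituting and dividing by exp(-ξ), the lower-order terms cancel: w_t - w_ξ = 0 (standard advection equation).
Data for w: w(ξ,0) = exp(ξ)u(ξ,0) = exp(-2ξ²).
By characteristics (dξ/dt = -1), w(ξ,t) = f(ξ + t) with f = w(·, 0).
So w(ξ,t) = exp(-2(t + ξ)²), and u(ξ,t) = exp(-ξ)w(ξ,t).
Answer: u(ξ, t) = exp(-ξ)exp(-2(t + ξ)²)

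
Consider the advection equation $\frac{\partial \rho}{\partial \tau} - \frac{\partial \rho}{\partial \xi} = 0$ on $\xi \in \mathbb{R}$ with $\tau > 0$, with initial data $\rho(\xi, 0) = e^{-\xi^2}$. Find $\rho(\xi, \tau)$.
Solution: By characteristics ($d\xi/d\tau = -1$), $\rho(\xi,\tau) = f(\xi + \tau)$ with $f = \rho( \cdot , 0)$.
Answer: $\rho(\xi, \tau) = e^{-(\tau + \xi)^2}$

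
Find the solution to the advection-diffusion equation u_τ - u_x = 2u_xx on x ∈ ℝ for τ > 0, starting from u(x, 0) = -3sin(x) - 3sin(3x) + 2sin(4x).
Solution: Moving frame: η = x + τ, σ = τ, u = w(η,σ), so u_τ = w_σ + w_η and u_xx = w_ηη.
Hence u_τ - u_x = w_σ and the PDE becomes the heat equation w_σ = 2w_ηη on η ∈ ℝ.
Initial data: w(η,0) = u(η,0) = -3sin(η) - 3sin(3η) + 2sin(4η). Each mode sin(nη) decays as exp(-2n²σ) on ℝ, so w(η,σ) = Σ c_n exp(-2n²σ) sin(nη) with c_1=-3, c_3=-3, c_4=2: w(η,σ) = -3exp(-2σ)sin(η) - 3exp(-18σ)sin(3η) + 2exp(-32σ)sin(4η).
Substituting back: u(x,τ) = w(x + τ, τ).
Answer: u(x, τ) = -3exp(-2τ)sin(x + τ) - 3exp(-18τ)sin(3x + 3τ) + 2exp(-32τ)sin(4x + 4τ)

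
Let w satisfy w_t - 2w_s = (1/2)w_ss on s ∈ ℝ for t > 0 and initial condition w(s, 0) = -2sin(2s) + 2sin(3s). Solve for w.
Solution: Moving frame: η = s + 2t, σ = t, w = u(η,σ), so w_t = u_σ + 2u_η and w_ss = u_ηη.
Hence w_t - 2w_s = u_σ and the PDE becomes the heat equation u_σ = (1/2)u_ηη on η ∈ ℝ.
Initial data: u(η,0) = w(η,0) = -2sin(2η) + 2sin(3η). Each mode sin(nη) decays as exp(-n²σ/2) on ℝ, so u(η,σ) = Σ c_n exp(-n²σ/2) sin(nη) with c_2=-2, c_3=2: u(η,σ) = -2exp(-2σ)sin(2η) + 2exp(-9σ/2)sin(3η).
Substituting back: w(s,t) = u(s + 2t, t).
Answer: w(s, t) = -2exp(-2t)sin(2s + 4t) + 2exp(-9t/2)sin(3s + 6t)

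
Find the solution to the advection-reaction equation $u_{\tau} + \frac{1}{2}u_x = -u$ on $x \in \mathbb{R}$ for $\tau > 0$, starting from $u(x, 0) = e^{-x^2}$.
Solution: Substitute $u = e^{-\tau}w$, i.e. $w = e^{\tau}u$.
By the product rule, $u_{\tau} = e^{-\tau}(w_{\tau} - w)$, $u_x = e^{-\tau}w_x$.
Substituting into the PDE and dividing by $e^{-\tau}$: $w_{\tau} - w + \frac{1}{2}w_x = -w$.
The lower-order terms cancel, leaving the standard advection equation $w_{\tau} + \frac{1}{2}w_x = 0$.
Initial data for $w$: $w(x,0) = u(x,0) = e^{-x^2}$.
Solve for $w$:
  By method of characteristics (waves move right with speed 1/2):
  Along characteristics $x - \frac{1}{2}\tau =$ const, $w$ is constant, so $w(x,\tau) = f(x - \frac{1}{2}\tau)$ with $f = w( \cdot , 0)$.
Hence $w(x,\tau) = e^{-(x - \tau/2)^2}$.
Transform back: $u(x,\tau) = e^{-\tau}w(x,\tau)$.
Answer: $u(x, \tau) = e^{-\tau} e^{-(-\tau/2 + x)^2}$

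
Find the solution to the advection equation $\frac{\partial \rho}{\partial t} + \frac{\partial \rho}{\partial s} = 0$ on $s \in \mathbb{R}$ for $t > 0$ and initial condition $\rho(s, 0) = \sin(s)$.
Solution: By method of characteristics (waves move right with speed 1):
Along characteristics $s - t =$ const, $\rho$ is constant, so $\rho(s,t) = f(s - t)$ with $f = \rho( \cdot , 0)$.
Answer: $\rho(s, t) = \sin(s - t)$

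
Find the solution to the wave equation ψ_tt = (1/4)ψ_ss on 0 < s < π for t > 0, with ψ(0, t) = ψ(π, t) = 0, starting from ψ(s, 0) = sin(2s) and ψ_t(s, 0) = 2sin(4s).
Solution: Using separation of variables ψ = X(s)T(t):
Eigenfunctions: sin(ns), n = 1, 2, 3, ...
General solution: ψ(s, t) = Σ [A_n cos(n t/2) + B_n sin(n t/2)] sin(ns)
From ψ(s,0) = sin(2s): A_2=1. From ψ_t(s,0) = 2sin(4s), using ψ_t(s,0) = Σ ω_n B_n sin(ns) with ω_n = n/2: B_4 = 2/2 = 1.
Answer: ψ(s, t) = sin(2s)cos(t) + sin(4s)sin(2t)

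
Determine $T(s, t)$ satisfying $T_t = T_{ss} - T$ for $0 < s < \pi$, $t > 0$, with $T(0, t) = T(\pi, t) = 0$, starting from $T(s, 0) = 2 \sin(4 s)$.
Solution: Substitute $T = e^{-t}u$.
Then $T_t = e^{-t}(u_t - u)$, $T_{ss} = e^{-t}u_{ss}$; substituting and dividing by $e^{-t}$, the lower-order terms cancel: $u_t = u_{ss}$ (standard heat equation).
Data for $u$: $u(s,0) = T(s,0) = 2 \sin(4 s)$. The boundary conditions carry over: $u(0,t) = u(\pi,t) = 0$.
Separating variables: $u = \sum c_n e^{-n^2t} \sin(ns)$. From $u(s,0) = 2 \sin(4 s)$: $c_4=2$.
So $u(s,t) = 2 e^{-16 t} \sin(4 s)$, and $T(s,t) = e^{-t}u(s,t)$.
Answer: $T(s, t) = 2 e^{-17 t} \sin(4 s)$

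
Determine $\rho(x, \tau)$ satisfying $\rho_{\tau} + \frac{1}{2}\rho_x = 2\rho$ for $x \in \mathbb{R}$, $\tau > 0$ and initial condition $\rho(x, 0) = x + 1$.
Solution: Substitute $\rho = e^{2\tau}u$.
Then $\rho_{\tau} = e^{2\tau}(u_{\tau} + 2u)$, $\rho_x = e^{2\tau}u_x$; substituting and dividing by $e^{2\tau}$, the lower-order terms cancel: $u_{\tau} + \frac{1}{2}u_x = 0$ (standard advection equation).
Data for $u$: $u(x,0) = \rho(x,0) = x + 1$.
By characteristics ($dx/d\tau = 1/2$), $u(x,\tau) = f(x - \frac{1}{2}\tau)$ with $f = u( \cdot , 0)$.
So $u(x,\tau) = x - \frac{1}{2} \tau + 1$, and $\rho(x,\tau) = e^{2\tau}u(x,\tau)$.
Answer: $\rho(x, \tau) = -\frac{1}{2} \tau e^{2 \tau} + x e^{2 \tau} + e^{2 \tau}$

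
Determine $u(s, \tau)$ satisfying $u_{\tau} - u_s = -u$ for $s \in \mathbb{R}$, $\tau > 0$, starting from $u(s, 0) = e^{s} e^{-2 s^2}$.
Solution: Substitute $u = e^{s}w$, i.e. $w = e^{-s}u$.
By the product rule, $u_s = e^{s}(w_s + w)$, $u_{\tau} = e^{s}w_{\tau}$.
Substituting into the PDE and dividing by $e^{s}$: $w_{\tau} - (w_s + w) = -w$.
The lower-order terms cancel, leaving the standard advection equation $w_{\tau} - w_s = 0$.
Initial data for $w$: $w(s,0) = e^{-s}u(s,0) = e^{-2 s^2}$.
Solve for $w$:
  By method of characteristics (waves move left with speed 1):
  Along characteristics $s + \tau =$ const, $w$ is constant, so $w(s,\tau) = f(s + \tau)$ with $f = w( \cdot , 0)$.
Hence $w(s,\tau) = e^{-2 (s + \tau)^2}$.
Transform back: $u(s,\tau) = e^{s}w(s,\tau)$.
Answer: $u(s, \tau) = e^{s} e^{-2 (\tau + s)^2}$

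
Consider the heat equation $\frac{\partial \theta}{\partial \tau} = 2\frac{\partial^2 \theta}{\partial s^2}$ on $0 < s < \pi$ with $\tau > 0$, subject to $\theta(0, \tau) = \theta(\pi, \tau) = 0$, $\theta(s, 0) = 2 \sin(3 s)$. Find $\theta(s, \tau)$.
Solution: Separating variables: $\theta = \sum c_n e^{-2n^2\tau} \sin(ns)$. From $\theta(s,0) = 2 \sin(3 s)$: $c_3=2$.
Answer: $\theta(s, \tau) = 2 e^{-18 \tau} \sin(3 s)$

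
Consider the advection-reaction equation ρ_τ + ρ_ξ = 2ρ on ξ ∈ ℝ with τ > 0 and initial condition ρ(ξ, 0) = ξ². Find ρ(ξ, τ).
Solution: Substitute ρ = exp(2τ)u.
Then ρ_τ = exp(2τ)(u_τ + 2u), ρ_ξ = exp(2τ)u_ξ; substituting and dividing by exp(2τ), the lower-order terms cancel: u_τ + u_ξ = 0 (standard advection equation).
Data for u: u(ξ,0) = ρ(ξ,0) = ξ².
By characteristics (dξ/dτ = 1), u(ξ,τ) = f(ξ - τ) with f = u(·, 0).
So u(ξ,τ) = ξ² - 2ξτ + τ², and ρ(ξ,τ) = exp(2τ)u(ξ,τ).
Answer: ρ(ξ, τ) = ξ²exp(2τ) - 2ξτexp(2τ) + τ²exp(2τ)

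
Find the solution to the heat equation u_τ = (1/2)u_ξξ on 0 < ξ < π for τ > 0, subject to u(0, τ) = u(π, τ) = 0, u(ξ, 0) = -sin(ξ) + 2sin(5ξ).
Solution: Separating variables: u = Σ c_n exp(-n²τ/2) sin(nξ). From u(ξ,0) = -sin(ξ) + 2sin(5ξ): c_1=-1, c_5=2.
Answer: u(ξ, τ) = -exp(-τ/2)sin(ξ) + 2exp(-25τ/2)sin(5ξ)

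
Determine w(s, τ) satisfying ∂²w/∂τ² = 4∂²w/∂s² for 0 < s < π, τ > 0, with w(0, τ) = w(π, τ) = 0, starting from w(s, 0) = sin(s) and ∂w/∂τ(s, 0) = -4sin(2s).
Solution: Separating variables: w = Σ [A_n cos(ω_n τ) + B_n sin(ω_n τ)] sin(ns), ω_n = 2n. From ICs (B_n = velocity coefficient / ω_n): A_1=1, B_2=-1.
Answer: w(s, τ) = sin(s)cos(2τ) - sin(2s)sin(4τ)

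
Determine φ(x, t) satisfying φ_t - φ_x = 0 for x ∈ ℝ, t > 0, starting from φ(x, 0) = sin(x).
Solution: By characteristics (dx/dt = -1), φ(x,t) = f(x + t) with f = φ(·, 0).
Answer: φ(x, t) = sin(t + x)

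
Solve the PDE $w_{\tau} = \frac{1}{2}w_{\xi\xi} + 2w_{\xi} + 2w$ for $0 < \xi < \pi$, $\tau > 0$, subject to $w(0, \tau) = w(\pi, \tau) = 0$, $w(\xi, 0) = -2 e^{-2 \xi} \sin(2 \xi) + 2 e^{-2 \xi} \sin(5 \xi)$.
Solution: Substitute $w = e^{-2\xi}u$.
Then $w_{\xi} = e^{-2\xi}(u_{\xi} - 2u)$, $w_{\xi\xi} = e^{-2\xi}(u_{\xi\xi} - 4u_{\xi} + 4u)$, $w_{\tau} = e^{-2\xi}u_{\tau}$; substituting and dividing by $e^{-2\xi}$, the lower-order terms cancel: $u_{\tau} = \frac{1}{2}u_{\xi\xi}$ (standard heat equation).
Data for $u$: $u(\xi,0) = e^{2\xi}w(\xi,0) = -2 \sin(2 \xi) + 2 \sin(5 \xi)$. The boundary conditions carry over: $u(0,\tau) = u(\pi,\tau) = 0$.
Separating variables: $u = \sum c_n e^{-n^2\tau/2} \sin(n\xi)$. From $u(\xi,0) = -2 \sin(2 \xi) + 2 \sin(5 \xi)$: $c_2=-2, c_5=2$.
So $u(\xi,\tau) = -2 e^{-2 \tau} \sin(2 \xi) + 2 e^{-25 \tau/2} \sin(5 \xi)$, and $w(\xi,\tau) = e^{-2\xi}u(\xi,\tau)$.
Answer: $w(\xi, \tau) = -2 e^{-2 \tau} e^{-2 \xi} \sin(2 \xi) + 2 e^{-25 \tau/2} e^{-2 \xi} \sin(5 \xi)$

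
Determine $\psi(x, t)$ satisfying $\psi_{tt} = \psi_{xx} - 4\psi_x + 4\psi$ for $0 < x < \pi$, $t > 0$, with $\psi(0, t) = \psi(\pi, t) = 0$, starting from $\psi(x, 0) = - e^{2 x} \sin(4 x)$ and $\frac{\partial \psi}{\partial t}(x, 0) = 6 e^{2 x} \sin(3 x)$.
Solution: Substitute $\psi = e^{2x}u$.
Then $\psi_x = e^{2x}(u_x + 2u)$, $\psi_{xx} = e^{2x}(u_{xx} + 4u_x + 4u)$, $\psi_{tt} = e^{2x}u_{tt}$; substituting and dividing by $e^{2x}$, the lower-order terms cancel: $u_{tt} = u_{xx}$ (standard wave equation).
Data for $u$: $u(x,0) = e^{-2x}\psi(x,0) = - \sin(4 x)$; $u_t(x,0) = e^{-2x}\psi_t(x,0) = 6 \sin(3 x)$. The boundary conditions carry over: $u(0,t) = u(\pi,t) = 0$.
Separating variables: $u = \sum [A_n \cos(\omega_n t) + B_n \sin(\omega_n t)] \sin(nx)$, $\omega_n = n$. From ICs ($B_n$ = velocity coefficient / $\omega_n$): $A_4=-1, B_3=2$.
So $u(x,t) = 2 \sin(3 t) \sin(3 x) - \sin(4 x) \cos(4 t)$, and $\psi(x,t) = e^{2x}u(x,t)$.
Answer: $\psi(x, t) = 2 e^{2 x} \sin(3 t) \sin(3 x) -  e^{2 x} \sin(4 x) \cos(4 t)$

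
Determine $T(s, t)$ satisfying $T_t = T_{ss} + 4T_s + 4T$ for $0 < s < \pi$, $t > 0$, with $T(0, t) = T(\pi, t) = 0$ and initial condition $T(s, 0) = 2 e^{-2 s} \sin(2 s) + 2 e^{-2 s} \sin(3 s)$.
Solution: Substitute $T = e^{-2s}u$, i.e. $u = e^{2s}T$.
By the product rule, $T_s = e^{-2s}(u_s - 2u)$, $T_{ss} = e^{-2s}(u_{ss} - 4u_s + 4u)$, $T_t = e^{-2s}u_t$.
Substituting into the PDE and dividing by $e^{-2s}$: $u_t = (u_{ss} - 4u_s + 4u) + 4(u_s - 2u) + 4u$.
The lower-order terms cancel, leaving the standard heat equation $u_t = u_{ss}$.
Initial data for $u$: $u(s,0) = e^{2s}T(s,0) = 2 \sin(2 s) + 2 \sin(3 s)$. The boundary conditions carry over: $u(0,t) = u(\pi,t) = 0$.
Solve for $u$:
  Using separation of variables $u = X(s)G(t)$:
  Eigenfunctions: $\sin(ns)$, $n = 1, 2, 3, \ldots$
  General solution: $u(s, t) = \sum c_n \sin(ns) e^{-n^2 t}$
  Matching $u(s,0) = 2 \sin(2 s) + 2 \sin(3 s)$ term by term: $c_2=2, c_3=2$.
Hence $u(s,t) = 2 e^{-4 t} \sin(2 s) + 2 e^{-9 t} \sin(3 s)$.
Transform back: $T(s,t) = e^{-2s}u(s,t)$.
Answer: $T(s, t) = 2 e^{-2 s} e^{-4 t} \sin(2 s) + 2 e^{-2 s} e^{-9 t} \sin(3 s)$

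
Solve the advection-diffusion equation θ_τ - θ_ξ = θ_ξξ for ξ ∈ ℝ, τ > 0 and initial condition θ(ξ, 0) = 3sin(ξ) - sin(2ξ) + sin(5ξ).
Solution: Moving frame: η = ξ + τ, σ = τ, θ = u(η,σ), so θ_τ = u_σ + u_η and θ_ξξ = u_ηη.
Hence θ_τ - θ_ξ = u_σ and the PDE becomes the heat equation u_σ = u_ηη on η ∈ ℝ.
Initial data: u(η,0) = θ(η,0) = 3sin(η) - sin(2η) + sin(5η). Each mode sin(nη) decays as exp(-n²σ) on ℝ, so u(η,σ) = Σ c_n exp(-n²σ) sin(nη) with c_1=3, c_2=-1, c_5=1: u(η,σ) = 3exp(-σ)sin(η) - exp(-4σ)sin(2η) + exp(-25σ)sin(5η).
Substituting back: θ(ξ,τ) = u(ξ + τ, τ).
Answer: θ(ξ, τ) = 3exp(-τ)sin(ξ + τ) - exp(-4τ)sin(2ξ + 2τ) + exp(-25τ)sin(5ξ + 5τ)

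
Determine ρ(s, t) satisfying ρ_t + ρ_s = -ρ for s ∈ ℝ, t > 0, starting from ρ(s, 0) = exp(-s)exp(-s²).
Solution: Substitute ρ = exp(-s)u.
Then ρ_s = exp(-s)(u_s - u), ρ_t = exp(-s)u_t; substituting and dividing by exp(-s), the lower-order terms cancel: u_t + u_s = 0 (standard advection equation).
Data for u: u(s,0) = exp(s)ρ(s,0) = exp(-s²).
By characteristics (ds/dt = 1), u(s,t) = f(s - t) with f = u(·, 0).
So u(s,t) = exp(-(s - t)²), and ρ(s,t) = exp(-s)u(s,t).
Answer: ρ(s, t) = exp(-s)exp(-(s - t)²)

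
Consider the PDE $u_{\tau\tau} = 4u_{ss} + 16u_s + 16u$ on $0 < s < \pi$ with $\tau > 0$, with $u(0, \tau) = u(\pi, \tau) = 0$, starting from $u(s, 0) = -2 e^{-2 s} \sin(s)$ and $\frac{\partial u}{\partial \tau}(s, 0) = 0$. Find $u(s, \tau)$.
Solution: Substitute $u = e^{-2s}w$, i.e. $w = e^{2s}u$.
By the product rule, $u_s = e^{-2s}(w_s - 2w)$, $u_{ss} = e^{-2s}(w_{ss} - 4w_s + 4w)$, $u_{\tau\tau} = e^{-2s}w_{\tau\tau}$.
Substituting into the PDE and dividing by $e^{-2s}$: $w_{\tau\tau} = 4(w_{ss} - 4w_s + 4w) + 16(w_s - 2w) + 16w$.
The lower-order terms cancel, leaving the standard wave equation $w_{\tau\tau} = 4w_{ss}$.
Initial data for $w$: $w(s,0) = e^{2s}u(s,0) = -2 \sin(s)$; $w_{\tau}(s,0) = e^{2s}u_{\tau}(s,0) = 0$. The boundary conditions carry over: $w(0,\tau) = w(\pi,\tau) = 0$.
Solve for $w$:
  Using separation of variables $w = X(s)T(\tau)$:
  Eigenfunctions: $\sin(ns)$, $n = 1, 2, 3, \ldots$
  General solution: $w(s, \tau) = \sum [A_n \cos(2n \tau) + B_n \sin(2n \tau)] \sin(ns)$
  From $w(s,0) = -2 \sin(s)$: $A_1=-2$. From $w_{\tau}(s,0) = 0$: all $B_n = 0$.
Hence $w(s,\tau) = -2 \sin(s) \cos(2 \tau)$.
Transform back: $u(s,\tau) = e^{-2s}w(s,\tau)$.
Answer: $u(s, \tau) = -2 e^{-2 s} \sin(s) \cos(2 \tau)$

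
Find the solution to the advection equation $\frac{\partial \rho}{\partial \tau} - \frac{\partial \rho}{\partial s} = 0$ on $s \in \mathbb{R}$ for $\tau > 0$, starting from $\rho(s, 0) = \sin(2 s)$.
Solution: By method of characteristics (waves move left with speed 1):
Along characteristics $s + \tau =$ const, $\rho$ is constant, so $\rho(s,\tau) = f(s + \tau)$ with $f = \rho( \cdot , 0)$.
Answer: $\rho(s, \tau) = \sin(2 \tau + 2 s)$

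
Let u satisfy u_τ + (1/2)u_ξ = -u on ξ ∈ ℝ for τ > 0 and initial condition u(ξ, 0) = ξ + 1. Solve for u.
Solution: Substitute u = exp(-τ)w.
Then u_τ = exp(-τ)(w_τ - w), u_ξ = exp(-τ)w_ξ; substituting and dividing by exp(-τ), the lower-order terms cancel: w_τ + (1/2)w_ξ = 0 (standard advection equation).
Data for w: w(ξ,0) = u(ξ,0) = ξ + 1.
By characteristics (dξ/dτ = 1/2), w(ξ,τ) = f(ξ - (1/2)τ) with f = w(·, 0).
So w(ξ,τ) = ξ - (1/2)τ + 1, and u(ξ,τ) = exp(-τ)w(ξ,τ).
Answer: u(ξ, τ) = ξexp(-τ) - (1/2)τexp(-τ) + exp(-τ)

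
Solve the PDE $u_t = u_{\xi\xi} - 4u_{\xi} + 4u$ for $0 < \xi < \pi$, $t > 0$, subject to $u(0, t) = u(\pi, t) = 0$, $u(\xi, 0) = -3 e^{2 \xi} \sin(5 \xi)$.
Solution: Substitute $u = e^{2\xi}w$.
Then $u_{\xi} = e^{2\xi}(w_{\xi} + 2w)$, $u_{\xi\xi} = e^{2\xi}(w_{\xi\xi} + 4w_{\xi} + 4w)$, $u_t = e^{2\xi}w_t$; substituting and dividing by $e^{2\xi}$, the lower-order terms cancel: $w_t = w_{\xi\xi}$ (standard heat equation).
Data for $w$: $w(\xi,0) = e^{-2\xi}u(\xi,0) = -3 \sin(5 \xi)$. The boundary conditions carry over: $w(0,t) = w(\pi,t) = 0$.
Separating variables: $w = \sum c_n e^{-n^2t} \sin(n\xi)$. From $w(\xi,0) = -3 \sin(5 \xi)$: $c_5=-3$.
So $w(\xi,t) = -3 e^{-25 t} \sin(5 \xi)$, and $u(\xi,t) = e^{2\xi}w(\xi,t)$.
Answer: $u(\xi, t) = -3 e^{2 \xi} e^{-25 t} \sin(5 \xi)$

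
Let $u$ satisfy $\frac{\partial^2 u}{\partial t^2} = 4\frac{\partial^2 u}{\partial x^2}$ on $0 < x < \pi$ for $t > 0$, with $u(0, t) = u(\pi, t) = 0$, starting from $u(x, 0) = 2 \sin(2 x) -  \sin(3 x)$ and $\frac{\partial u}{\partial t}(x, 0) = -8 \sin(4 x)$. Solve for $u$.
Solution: Separating variables: $u = \sum [A_n \cos(\omega_n t) + B_n \sin(\omega_n t)] \sin(nx)$, $\omega_n = 2n$. From ICs ($B_n$ = velocity coefficient / $\omega_n$): $A_2=2, A_3=-1, B_4=-1$.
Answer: $u(x, t) = - \sin(8 t) \sin(4 x) + 2 \sin(2 x) \cos(4 t) -  \sin(3 x) \cos(6 t)$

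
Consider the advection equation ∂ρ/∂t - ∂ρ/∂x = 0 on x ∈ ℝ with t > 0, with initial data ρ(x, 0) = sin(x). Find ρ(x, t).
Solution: By characteristics (dx/dt = -1), ρ(x,t) = f(x + t) with f = ρ(·, 0).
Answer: ρ(x, t) = sin(t + x)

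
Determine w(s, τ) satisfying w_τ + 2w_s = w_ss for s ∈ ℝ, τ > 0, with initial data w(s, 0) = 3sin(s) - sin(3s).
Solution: Change to a moving frame: let η = s - 2τ, σ = τ and write w(s,τ) = u(η,σ).
By the chain rule w_τ = u_σ - 2u_η, w_s = u_η, w_ss = u_ηη.
Then w_τ + 2w_s = u_σ: the advection term cancels and the PDE becomes the heat equation u_σ = u_ηη on η ∈ ℝ.
Initial data: u(η,0) = w(η,0) = 3sin(η) - sin(3η).
On η ∈ ℝ each mode satisfies (sin(nη))″ = -n² sin(nη), so exp(-n²σ) sin(nη) solves the heat equation; by superposition u(η,σ) = Σ c_n exp(-n²σ) sin(nη).
Reading off the coefficients: c_1=3, c_3=-1, so u(η,σ) = 3exp(-σ)sin(η) - exp(-9σ)sin(3η).
Substituting back η = s - 2τ, σ = τ: w(s,τ) = u(s - 2τ, τ).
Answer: w(s, τ) = 3exp(-τ)sin(s - 2τ) - exp(-9τ)sin(3s - 6τ)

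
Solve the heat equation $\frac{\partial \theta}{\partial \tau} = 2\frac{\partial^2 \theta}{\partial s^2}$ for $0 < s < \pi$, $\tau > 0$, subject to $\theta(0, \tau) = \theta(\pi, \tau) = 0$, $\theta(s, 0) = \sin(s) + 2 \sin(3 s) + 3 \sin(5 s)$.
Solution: Using separation of variables $\theta = X(s)G(\tau)$:
Eigenfunctions: $\sin(ns)$, $n = 1, 2, 3, \ldots$
General solution: $\theta(s, \tau) = \sum c_n \sin(ns) e^{-2n^2 \tau}$
Matching $\theta(s,0) = \sin(s) + 2 \sin(3 s) + 3 \sin(5 s)$ term by term: $c_1=1, c_3=2, c_5=3$.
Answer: $\theta(s, \tau) = e^{-2 \tau} \sin(s) + 2 e^{-18 \tau} \sin(3 s) + 3 e^{-50 \tau} \sin(5 s)$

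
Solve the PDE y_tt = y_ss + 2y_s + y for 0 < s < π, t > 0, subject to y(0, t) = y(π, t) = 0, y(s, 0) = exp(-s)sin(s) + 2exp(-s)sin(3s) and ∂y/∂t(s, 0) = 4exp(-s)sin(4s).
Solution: Substitute y = exp(-s)u, i.e. u = exp(s)y.
By the product rule, y_s = exp(-s)(u_s - u), y_ss = exp(-s)(u_ss - 2u_s + u), y_tt = exp(-s)u_tt.
Substituting into the PDE and dividing by exp(-s): u_tt = (u_ss - 2u_s + u) + 2(u_s - u) + u.
The lower-order terms cancel, leaving the standard wave equation u_tt = u_ss.
Initial data for u: u(s,0) = exp(s)y(s,0) = sin(s) + 2sin(3s); u_t(s,0) = exp(s)y_t(s,0) = 4sin(4s). The boundary conditions carry over: u(0,t) = u(π,t) = 0.
Solve for u:
  Using separation of variables u = X(s)T(t):
  Eigenfunctions: sin(ns), n = 1, 2, 3, ...
  General solution: u(s, t) = Σ [A_n cos(n t) + B_n sin(n t)] sin(ns)
  From u(s,0) = sin(s) + 2sin(3s): A_1=1, A_3=2. From u_t(s,0) = 4sin(4s), using u_t(s,0) = Σ ω_n B_n sin(ns) with ω_n = n: B_4 = 4/4 = 1.
Hence u(s,t) = sin(s)cos(t) + 2sin(3s)cos(3t) + sin(4s)sin(4t).
Transform back: y(s,t) = exp(-s)u(s,t).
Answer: y(s, t) = exp(-s)sin(s)cos(t) + 2exp(-s)sin(3s)cos(3t) + exp(-s)sin(4s)sin(4t)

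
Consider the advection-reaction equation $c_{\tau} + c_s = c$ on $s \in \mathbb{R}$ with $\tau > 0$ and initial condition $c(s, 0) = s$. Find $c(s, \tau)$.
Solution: Substitute $c = e^{\tau}u$.
Then $c_{\tau} = e^{\tau}(u_{\tau} + u)$, $c_s = e^{\tau}u_s$; substituting and dividing by $e^{\tau}$, the lower-order terms cancel: $u_{\tau} + u_s = 0$ (standard advection equation).
Data for $u$: $u(s,0) = c(s,0) = s$.
By characteristics ($ds/d\tau = 1$), $u(s,\tau) = f(s - \tau)$ with $f = u( \cdot , 0)$.
So $u(s,\tau) = s - \tau$, and $c(s,\tau) = e^{\tau}u(s,\tau)$.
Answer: $c(s, \tau) = - \tau e^{\tau} + s e^{\tau}$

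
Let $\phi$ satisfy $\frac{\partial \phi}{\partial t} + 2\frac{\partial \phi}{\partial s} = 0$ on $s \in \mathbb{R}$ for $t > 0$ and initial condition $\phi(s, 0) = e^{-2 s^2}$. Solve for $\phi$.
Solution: By method of characteristics (waves move right with speed 2):
Along characteristics $s - 2t =$ const, $\phi$ is constant, so $\phi(s,t) = f(s - 2t)$ with $f = \phi( \cdot , 0)$.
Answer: $\phi(s, t) = e^{-2 (s - 2 t)^2}$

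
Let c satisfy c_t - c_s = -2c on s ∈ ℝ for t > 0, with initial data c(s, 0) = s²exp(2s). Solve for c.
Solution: Substitute c = exp(2s)u, i.e. u = exp(-2s)c.
By the product rule, c_s = exp(2s)(u_s + 2u), c_t = exp(2s)u_t.
Substituting into the PDE and dividing by exp(2s): u_t - (u_s + 2u) = -2u.
The lower-order terms cancel, leaving the standard advection equation u_t - u_s = 0.
Initial data for u: u(s,0) = exp(-2s)c(s,0) = s².
Solve for u:
  By method of characteristics (waves move left with speed 1):
  Along characteristics s + t = const, u is constant, so u(s,t) = f(s + t) with f = u(·, 0).
Hence u(s,t) = s² + 2st + t².
Transform back: c(s,t) = exp(2s)u(s,t).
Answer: c(s, t) = s²exp(2s) + 2stexp(2s) + t²exp(2s)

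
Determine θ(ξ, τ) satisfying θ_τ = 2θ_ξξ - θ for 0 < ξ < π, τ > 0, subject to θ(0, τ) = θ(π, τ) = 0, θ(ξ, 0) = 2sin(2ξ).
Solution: Substitute θ = exp(-τ)u.
Then θ_τ = exp(-τ)(u_τ - u), θ_ξξ = exp(-τ)u_ξξ; substituting and dividing by exp(-τ), the lower-order terms cancel: u_τ = 2u_ξξ (standard heat equation).
Data for u: u(ξ,0) = θ(ξ,0) = 2sin(2ξ). The boundary conditions carry over: u(0,τ) = u(π,τ) = 0.
Separating variables: u = Σ c_n exp(-2n²τ) sin(nξ). From u(ξ,0) = 2sin(2ξ): c_2=2.
So u(ξ,τ) = 2exp(-8τ)sin(2ξ), and θ(ξ,τ) = exp(-τ)u(ξ,τ).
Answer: θ(ξ, τ) = 2exp(-9τ)sin(2ξ)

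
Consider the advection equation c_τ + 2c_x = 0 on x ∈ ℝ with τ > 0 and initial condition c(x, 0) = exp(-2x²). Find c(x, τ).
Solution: By characteristics (dx/dτ = 2), c(x,τ) = f(x - 2τ) with f = c(·, 0).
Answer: c(x, τ) = exp(-2(x - 2τ)²)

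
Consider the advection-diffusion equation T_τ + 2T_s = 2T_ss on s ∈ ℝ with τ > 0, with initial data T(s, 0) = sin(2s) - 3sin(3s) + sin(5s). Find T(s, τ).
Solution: Moving frame: η = s - 2τ, σ = τ, T = u(η,σ), so T_τ = u_σ - 2u_η and T_ss = u_ηη.
Hence T_τ + 2T_s = u_σ and the PDE becomes the heat equation u_σ = 2u_ηη on η ∈ ℝ.
Initial data: u(η,0) = T(η,0) = sin(2η) - 3sin(3η) + sin(5η). Each mode sin(nη) decays as exp(-2n²σ) on ℝ, so u(η,σ) = Σ c_n exp(-2n²σ) sin(nη) with c_2=1, c_3=-3, c_5=1: u(η,σ) = exp(-8σ)sin(2η) - 3exp(-18σ)sin(3η) + exp(-50σ)sin(5η).
Substituting back: T(s,τ) = u(s - 2τ, τ).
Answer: T(s, τ) = exp(-8τ)sin(2s - 4τ) - 3exp(-18τ)sin(3s - 6τ) + exp(-50τ)sin(5s - 10τ)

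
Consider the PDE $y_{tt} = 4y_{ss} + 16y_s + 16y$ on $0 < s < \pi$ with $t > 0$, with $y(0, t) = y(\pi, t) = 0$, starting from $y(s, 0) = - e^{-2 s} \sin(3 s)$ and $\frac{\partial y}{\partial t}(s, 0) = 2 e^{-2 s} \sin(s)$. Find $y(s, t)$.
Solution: Substitute $y = e^{-2s}u$, i.e. $u = e^{2s}y$.
By the product rule, $y_s = e^{-2s}(u_s - 2u)$, $y_{ss} = e^{-2s}(u_{ss} - 4u_s + 4u)$, $y_{tt} = e^{-2s}u_{tt}$.
Substituting into the PDE and dividing by $e^{-2s}$: $u_{tt} = 4(u_{ss} - 4u_s + 4u) + 16(u_s - 2u) + 16u$.
The lower-order terms cancel, leaving the standard wave equation $u_{tt} = 4u_{ss}$.
Initial data for $u$: $u(s,0) = e^{2s}y(s,0) = - \sin(3 s)$; $u_t(s,0) = e^{2s}y_t(s,0) = 2 \sin(s)$. The boundary conditions carry over: $u(0,t) = u(\pi,t) = 0$.
Solve for $u$:
  Using separation of variables $u = X(s)T(t)$:
  Eigenfunctions: $\sin(ns)$, $n = 1, 2, 3, \ldots$
  General solution: $u(s, t) = \sum [A_n \cos(2n t) + B_n \sin(2n t)] \sin(ns)$
  From $u(s,0) = - \sin(3 s)$: $A_3=-1$. From $u_t(s,0) = 2 \sin(s)$, using $u_t(s,0) = \sum \omega_n B_n \sin(ns)$ with $\omega_n = 2n$: $B_1 = 2/2 = 1$.
Hence $u(s,t) = \sin(s) \sin(2 t) - \sin(3 s) \cos(6 t)$.
Transform back: $y(s,t) = e^{-2s}u(s,t)$.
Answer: $y(s, t) = e^{-2 s} \sin(s) \sin(2 t) -  e^{-2 s} \sin(3 s) \cos(6 t)$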